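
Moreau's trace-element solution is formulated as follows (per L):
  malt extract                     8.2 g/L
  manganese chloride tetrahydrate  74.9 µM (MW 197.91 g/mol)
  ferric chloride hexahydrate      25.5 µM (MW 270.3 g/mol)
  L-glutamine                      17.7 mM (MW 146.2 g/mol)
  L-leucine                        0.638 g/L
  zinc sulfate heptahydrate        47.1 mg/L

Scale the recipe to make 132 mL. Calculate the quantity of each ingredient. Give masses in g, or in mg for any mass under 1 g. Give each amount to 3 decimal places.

malt extract 1.082 g; manganese chloride tetrahydrate 1.957 mg; ferric chloride hexahydrate 0.910 mg; L-glutamine 341.582 mg; L-leucine 84.216 mg; zinc sulfate heptahydrate 6.217 mg

Working volume: 132 mL = 0.132 L.
malt extract: 8.2 g/L × 0.132 L = 1.082 g
manganese chloride tetrahydrate: 74.9 µmol/L × 197.91 g/mol × 0.132 L ÷ 1000 = 1.957 mg
ferric chloride hexahydrate: 25.5 µmol/L × 270.3 g/mol × 0.132 L ÷ 1000 = 0.910 mg
L-glutamine: 17.7 mmol/L × 146.2 mg/mmol × 0.132 L = 341.582 mg
L-leucine: 0.638 g/L × 0.132 L = 0.084216 g = 84.216 mg
zinc sulfate heptahydrate: 47.1 mg/L × 0.132 L = 6.217 mg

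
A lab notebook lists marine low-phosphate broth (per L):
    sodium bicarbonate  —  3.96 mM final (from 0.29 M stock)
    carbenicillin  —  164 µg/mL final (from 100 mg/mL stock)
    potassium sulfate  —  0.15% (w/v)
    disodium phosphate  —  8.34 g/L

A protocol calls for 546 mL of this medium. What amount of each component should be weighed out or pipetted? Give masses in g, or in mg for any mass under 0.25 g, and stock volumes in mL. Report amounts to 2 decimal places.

sodium bicarbonate 7.46 mL; carbenicillin 0.90 mL; potassium sulfate 0.82 g; disodium phosphate 4.55 g

Target volume = 546 mL = 0.546 L.
sodium bicarbonate: V = C2·V2/C1 = 3.96 mM × 546 mL ÷ 290 mM = 7.46 mL
carbenicillin: V = C2·V2/C1 = 164 µg/mL × 546 mL ÷ 100000 µg/mL = 0.90 mL
potassium sulfate: 0.15% w/v = 1.5 g/L → 1.5 × 0.546 L = 0.82 g
disodium phosphate: 8.34 g/L × 0.546 L = 4.55 g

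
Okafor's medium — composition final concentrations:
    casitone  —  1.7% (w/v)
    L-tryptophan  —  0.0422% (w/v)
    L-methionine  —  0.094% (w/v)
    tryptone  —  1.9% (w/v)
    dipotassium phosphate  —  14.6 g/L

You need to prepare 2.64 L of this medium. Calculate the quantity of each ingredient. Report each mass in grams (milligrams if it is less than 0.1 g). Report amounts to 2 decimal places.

Scale factor relative to 1 L: 2.64.
casitone: 1.7 g per 100 mL × 2640 mL ÷ 100 = 44.88 g
L-tryptophan: 0.0422% w/v = 0.422 g/L → 0.422 × 2.64 L = 1.11 g
L-methionine: 0.094% w/v = 0.94 g/L → 0.94 × 2.64 L = 2.48 g
tryptone: 1.9% w/v = 19 g/L → 19 × 2.64 L = 50.16 g
dipotassium phosphate: 14.6 g/L × 2.64 L = 38.54 g

casitone 44.88 g; L-tryptophan 1.11 g; L-methionine 2.48 g; tryptone 50.16 g; dipotassium phosphate 38.54 g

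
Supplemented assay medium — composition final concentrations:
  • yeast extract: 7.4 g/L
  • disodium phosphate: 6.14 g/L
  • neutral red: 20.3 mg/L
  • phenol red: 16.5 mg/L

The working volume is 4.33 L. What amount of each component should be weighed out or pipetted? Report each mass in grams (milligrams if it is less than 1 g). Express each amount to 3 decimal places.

yeast extract 32.042 g; disodium phosphate 26.586 g; neutral red 87.899 mg; phenol red 71.445 mg

Scale factor relative to 1 L: 4.33.
yeast extract: 7.4 g/L × 4.33 L = 32.042 g
disodium phosphate: 6.14 g/L × 4.33 L = 26.586 g
neutral red: 20.3 mg/L × 4.33 L = 87.899 mg
phenol red: 16.5 mg/L × 4.33 L = 71.445 mg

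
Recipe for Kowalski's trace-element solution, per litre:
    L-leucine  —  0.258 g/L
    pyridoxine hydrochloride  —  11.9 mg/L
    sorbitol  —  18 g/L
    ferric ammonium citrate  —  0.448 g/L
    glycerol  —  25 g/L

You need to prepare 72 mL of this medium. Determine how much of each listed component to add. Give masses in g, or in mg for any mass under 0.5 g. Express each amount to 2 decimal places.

L-leucine 18.58 mg; pyridoxine hydrochloride 0.86 mg; sorbitol 1.30 g; ferric ammonium citrate 32.26 mg; glycerol 1.80 g

Working volume: 72 mL = 0.072 L.
L-leucine: 0.258 g/L × 0.072 L = 0.018576 g = 18.58 mg
pyridoxine hydrochloride: 11.9 mg/L × 0.072 L = 0.86 mg
sorbitol: 18 g/L × 0.072 L = 1.30 g
ferric ammonium citrate: 0.448 g/L × 0.072 L = 0.032256 g = 32.26 mg
glycerol: 25 g/L × 0.072 L = 1.80 g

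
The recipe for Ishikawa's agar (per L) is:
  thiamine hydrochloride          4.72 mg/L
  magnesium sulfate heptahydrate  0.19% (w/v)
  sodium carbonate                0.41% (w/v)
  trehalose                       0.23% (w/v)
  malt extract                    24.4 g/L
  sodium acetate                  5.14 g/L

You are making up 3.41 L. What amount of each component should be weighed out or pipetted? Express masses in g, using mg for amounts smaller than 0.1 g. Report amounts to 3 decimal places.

Scale factor relative to 1 L: 3.41.
thiamine hydrochloride: 4.72 mg/L × 3.41 L = 16.095 mg
magnesium sulfate heptahydrate: 0.19 g per 100 mL × 3410 mL ÷ 100 = 6.479 g
sodium carbonate: 0.41 g per 100 mL × 3410 mL ÷ 100 = 13.981 g
trehalose: 0.23% w/v = 2.3 g/L → 2.3 × 3.41 L = 7.843 g
malt extract: 24.4 g/L × 3.41 L = 83.204 g
sodium acetate: 5.14 g/L × 3.41 L = 17.527 g

thiamine hydrochloride 16.095 mg; magnesium sulfate heptahydrate 6.479 g; sodium carbonate 13.981 g; trehalose 7.843 g; malt extract 83.204 g; sodium acetate 17.527 g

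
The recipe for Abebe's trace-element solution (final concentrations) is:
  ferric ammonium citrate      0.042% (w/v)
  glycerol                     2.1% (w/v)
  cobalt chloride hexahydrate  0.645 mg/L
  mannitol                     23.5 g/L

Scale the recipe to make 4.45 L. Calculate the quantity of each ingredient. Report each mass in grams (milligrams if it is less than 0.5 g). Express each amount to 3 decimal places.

Working volume: 4.45 L.
ferric ammonium citrate: 0.042% w/v = 0.42 g/L → 0.42 × 4.45 L = 1.869 g
glycerol: 2.1 g per 100 mL × 4450 mL ÷ 100 = 93.450 g
cobalt chloride hexahydrate: 0.645 mg/L × 4.45 L = 2.870 mg
mannitol: 23.5 g/L × 4.45 L = 104.575 g

ferric ammonium citrate 1.869 g; glycerol 93.450 g; cobalt chloride hexahydrate 2.870 mg; mannitol 104.575 g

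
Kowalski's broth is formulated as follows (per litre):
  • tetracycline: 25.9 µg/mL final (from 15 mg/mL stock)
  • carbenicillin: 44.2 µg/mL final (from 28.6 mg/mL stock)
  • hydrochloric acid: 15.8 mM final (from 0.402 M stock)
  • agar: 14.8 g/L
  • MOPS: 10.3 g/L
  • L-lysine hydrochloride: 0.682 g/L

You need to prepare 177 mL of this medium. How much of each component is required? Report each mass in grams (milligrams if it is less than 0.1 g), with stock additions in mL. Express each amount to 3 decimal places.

tetracycline 0.306 mL; carbenicillin 0.274 mL; hydrochloric acid 6.957 mL; agar 2.620 g; MOPS 1.823 g; L-lysine hydrochloride 0.121 g

Scale factor relative to 1 L: 0.177.
tetracycline: C1V1 = C2V2 → 25.9 µg/mL × 177 mL ÷ 15000 µg/mL = 0.306 mL
carbenicillin: dilute stock: 44.2 µg/mL × 177 mL ÷ 28600 µg/mL = 0.274 mL
hydrochloric acid: V = C2·V2/C1 = 15.8 mM × 177 mL ÷ 402 mM = 6.957 mL
agar: 14.8 g/L × 0.177 L = 2.620 g
MOPS: 10.3 g/L × 0.177 L = 1.823 g
L-lysine hydrochloride: 0.682 g/L × 0.177 L = 0.121 g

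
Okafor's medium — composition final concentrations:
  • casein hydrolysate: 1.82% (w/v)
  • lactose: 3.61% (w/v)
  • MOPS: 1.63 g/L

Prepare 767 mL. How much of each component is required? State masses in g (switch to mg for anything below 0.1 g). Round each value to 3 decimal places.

casein hydrolysate 13.959 g; lactose 27.689 g; MOPS 1.250 g

Scale factor relative to 1 L: 0.767.
casein hydrolysate: 1.82% w/v = 18.2 g/L → 18.2 × 0.767 L = 13.959 g
lactose: 3.61% w/v = 36.1 g/L → 36.1 × 0.767 L = 27.689 g
MOPS: 1.63 g/L × 0.767 L = 1.250 g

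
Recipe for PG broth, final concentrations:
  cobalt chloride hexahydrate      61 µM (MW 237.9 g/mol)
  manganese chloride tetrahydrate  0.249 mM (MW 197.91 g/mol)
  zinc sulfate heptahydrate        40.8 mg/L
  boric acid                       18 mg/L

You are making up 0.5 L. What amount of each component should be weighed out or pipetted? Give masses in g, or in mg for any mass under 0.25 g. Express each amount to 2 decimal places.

Scale factor relative to 1 L: 0.5.
cobalt chloride hexahydrate: 61 µmol/L × 237.9 g/mol × 0.5 L ÷ 1000 = 7.26 mg
manganese chloride tetrahydrate: 0.249 mmol/L × 197.91 mg/mmol × 0.5 L = 24.64 mg
zinc sulfate heptahydrate: 40.8 mg/L × 0.5 L = 20.40 mg
boric acid: 18 mg/L × 0.5 L = 9.00 mg

cobalt chloride hexahydrate 7.26 mg; manganese chloride tetrahydrate 24.64 mg; zinc sulfate heptahydrate 20.40 mg; boric acid 9.00 mg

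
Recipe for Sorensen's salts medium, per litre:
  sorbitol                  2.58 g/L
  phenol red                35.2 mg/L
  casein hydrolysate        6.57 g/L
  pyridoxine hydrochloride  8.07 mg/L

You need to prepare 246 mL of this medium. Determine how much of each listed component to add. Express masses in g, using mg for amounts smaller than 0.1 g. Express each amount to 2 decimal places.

sorbitol 0.63 g; phenol red 8.66 mg; casein hydrolysate 1.62 g; pyridoxine hydrochloride 1.99 mg

Working volume: 246 mL = 0.246 L.
sorbitol: 2.58 g/L × 0.246 L = 0.63 g
phenol red: 35.2 mg/L × 0.246 L = 8.66 mg
casein hydrolysate: 6.57 g/L × 0.246 L = 1.62 g
pyridoxine hydrochloride: 8.07 mg/L × 0.246 L = 1.99 mg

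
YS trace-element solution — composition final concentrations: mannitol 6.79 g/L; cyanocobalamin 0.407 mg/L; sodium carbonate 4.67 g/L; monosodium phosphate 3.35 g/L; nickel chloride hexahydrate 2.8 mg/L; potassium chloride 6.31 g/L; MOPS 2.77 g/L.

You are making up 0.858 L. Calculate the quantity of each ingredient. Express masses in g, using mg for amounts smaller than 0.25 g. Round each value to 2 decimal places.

mannitol 5.83 g; cyanocobalamin 0.35 mg; sodium carbonate 4.01 g; monosodium phosphate 2.87 g; nickel chloride hexahydrate 2.40 mg; potassium chloride 5.41 g; MOPS 2.38 g

Scale factor relative to 1 L: 0.858.
mannitol: 6.79 g/L × 0.858 L = 5.83 g
cyanocobalamin: 0.407 mg/L × 0.858 L = 0.35 mg
sodium carbonate: 4.67 g/L × 0.858 L = 4.01 g
monosodium phosphate: 3.35 g/L × 0.858 L = 2.87 g
nickel chloride hexahydrate: 2.8 mg/L × 0.858 L = 2.40 mg
potassium chloride: 6.31 g/L × 0.858 L = 5.41 g
MOPS: 2.77 g/L × 0.858 L = 2.38 g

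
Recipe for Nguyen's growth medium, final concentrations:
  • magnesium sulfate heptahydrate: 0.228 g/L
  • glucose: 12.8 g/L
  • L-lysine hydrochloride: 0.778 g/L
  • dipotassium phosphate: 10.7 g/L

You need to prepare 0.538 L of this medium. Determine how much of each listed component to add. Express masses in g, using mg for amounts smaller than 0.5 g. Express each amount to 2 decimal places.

Working volume: 0.538 L.
magnesium sulfate heptahydrate: 0.228 g/L × 0.538 L = 0.122664 g = 122.66 mg
glucose: 12.8 g/L × 0.538 L = 6.89 g
L-lysine hydrochloride: 0.778 g/L × 0.538 L = 0.418564 g = 418.56 mg
dipotassium phosphate: 10.7 g/L × 0.538 L = 5.76 g

magnesium sulfate heptahydrate 122.66 mg; glucose 6.89 g; L-lysine hydrochloride 418.56 mg; dipotassium phosphate 5.76 g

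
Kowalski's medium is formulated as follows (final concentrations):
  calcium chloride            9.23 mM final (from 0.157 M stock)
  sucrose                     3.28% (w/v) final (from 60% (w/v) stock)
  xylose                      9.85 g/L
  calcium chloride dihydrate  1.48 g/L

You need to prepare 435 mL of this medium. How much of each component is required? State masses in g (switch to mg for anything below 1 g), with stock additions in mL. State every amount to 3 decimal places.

calcium chloride 25.574 mL; sucrose 23.780 mL; xylose 4.285 g; calcium chloride dihydrate 643.800 mg

Target volume = 435 mL = 0.435 L.
calcium chloride: V = C2·V2/C1 = 9.23 mM × 435 mL ÷ 157 mM = 25.574 mL
sucrose: dilute stock: 3.28% ÷ 60% × 435 mL = 23.780 mL
xylose: 9.85 g/L × 0.435 L = 4.285 g
calcium chloride dihydrate: 1.48 g/L × 0.435 L = 0.6438 g = 643.800 mg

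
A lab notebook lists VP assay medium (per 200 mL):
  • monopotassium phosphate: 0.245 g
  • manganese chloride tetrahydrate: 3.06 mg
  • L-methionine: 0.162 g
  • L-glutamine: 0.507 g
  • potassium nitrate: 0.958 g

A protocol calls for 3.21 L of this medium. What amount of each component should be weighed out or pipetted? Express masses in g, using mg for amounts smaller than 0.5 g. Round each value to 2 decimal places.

Ratio of target to recipe volume: 3210 / 200 = 16.05.
monopotassium phosphate: 0.245 g × (3210 mL / 200 mL) = 3.93 g
manganese chloride tetrahydrate: 3.06 mg × (3210 mL / 200 mL) = 49.11 mg
L-methionine: 0.162 g × (3210 mL / 200 mL) = 2.60 g
L-glutamine: 0.507 g × (3210 mL / 200 mL) = 8.14 g
potassium nitrate: 0.958 g × (3210 mL / 200 mL) = 15.38 g

monopotassium phosphate 3.93 g; manganese chloride tetrahydrate 49.11 mg; L-methionine 2.60 g; L-glutamine 8.14 g; potassium nitrate 15.38 g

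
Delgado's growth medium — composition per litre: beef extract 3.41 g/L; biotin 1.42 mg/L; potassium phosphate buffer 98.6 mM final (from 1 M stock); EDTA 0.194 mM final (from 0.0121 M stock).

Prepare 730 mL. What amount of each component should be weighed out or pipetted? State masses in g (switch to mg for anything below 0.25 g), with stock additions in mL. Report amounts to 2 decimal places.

Working volume: 730 mL = 0.73 L.
beef extract: 3.41 g/L × 0.73 L = 2.49 g
biotin: 1.42 mg/L × 0.73 L = 1.04 mg
potassium phosphate buffer: V = C2·V2/C1 = 98.6 mM × 730 mL ÷ 1000 mM = 71.98 mL
EDTA: C1V1 = C2V2 → 0.194 mM × 730 mL ÷ 12.1 mM = 11.70 mL

beef extract 2.49 g; biotin 1.04 mg; potassium phosphate buffer 71.98 mL; EDTA 11.70 mL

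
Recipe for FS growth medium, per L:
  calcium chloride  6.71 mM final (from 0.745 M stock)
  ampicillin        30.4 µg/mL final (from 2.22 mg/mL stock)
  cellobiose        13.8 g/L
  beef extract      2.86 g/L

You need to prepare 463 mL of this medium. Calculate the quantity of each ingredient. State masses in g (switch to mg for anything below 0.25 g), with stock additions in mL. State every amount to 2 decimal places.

Target volume = 463 mL = 0.463 L.
calcium chloride: C1V1 = C2V2 → 6.71 mM × 463 mL ÷ 745 mM = 4.17 mL
ampicillin: dilute stock: 30.4 µg/mL × 463 mL ÷ 2220 µg/mL = 6.34 mL
cellobiose: 13.8 g/L × 0.463 L = 6.39 g
beef extract: 2.86 g/L × 0.463 L = 1.32 g

calcium chloride 4.17 mL; ampicillin 6.34 mL; cellobiose 6.39 g; beef extract 1.32 g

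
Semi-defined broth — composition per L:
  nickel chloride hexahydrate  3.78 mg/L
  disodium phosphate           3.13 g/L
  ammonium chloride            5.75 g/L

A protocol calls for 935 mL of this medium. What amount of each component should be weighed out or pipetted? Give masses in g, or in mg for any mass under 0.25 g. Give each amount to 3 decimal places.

nickel chloride hexahydrate 3.534 mg; disodium phosphate 2.927 g; ammonium chloride 5.376 g

Working volume: 935 mL = 0.935 L.
nickel chloride hexahydrate: 3.78 mg/L × 0.935 L = 3.534 mg
disodium phosphate: 3.13 g/L × 0.935 L = 2.927 g
ammonium chloride: 5.75 g/L × 0.935 L = 5.376 g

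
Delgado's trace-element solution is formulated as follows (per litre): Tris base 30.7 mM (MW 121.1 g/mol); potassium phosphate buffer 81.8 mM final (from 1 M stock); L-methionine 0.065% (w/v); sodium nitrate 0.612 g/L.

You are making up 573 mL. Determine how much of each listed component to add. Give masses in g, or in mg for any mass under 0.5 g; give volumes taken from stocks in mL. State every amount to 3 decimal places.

Tris base 2.130 g; potassium phosphate buffer 46.871 mL; L-methionine 372.450 mg; sodium nitrate 350.676 mg

Target volume = 573 mL = 0.573 L.
Tris base: 30.7 mmol/L × 121.1 g/mol × 0.573 L ÷ 1000 = 2.130 g
potassium phosphate buffer: C1V1 = C2V2 → 81.8 mM × 573 mL ÷ 1000 mM = 46.871 mL
L-methionine: 0.065% w/v = 0.65 g/L → 0.65 × 0.573 L = 0.37245 g = 372.450 mg
sodium nitrate: 0.612 g/L × 0.573 L = 0.350676 g = 350.676 mg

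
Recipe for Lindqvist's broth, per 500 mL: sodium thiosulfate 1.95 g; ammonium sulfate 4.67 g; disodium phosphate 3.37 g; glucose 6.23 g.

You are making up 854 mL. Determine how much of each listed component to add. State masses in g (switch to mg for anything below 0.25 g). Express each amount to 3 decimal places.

sodium thiosulfate 3.331 g; ammonium sulfate 7.976 g; disodium phosphate 5.756 g; glucose 10.641 g

Scale factor = 854 mL / 500 mL = 1.708.
sodium thiosulfate: 1.95 g × (854 mL / 500 mL) = 3.331 g
ammonium sulfate: 4.67 g × (854 mL / 500 mL) = 7.976 g
disodium phosphate: 3.37 g × (854 mL / 500 mL) = 5.756 g
glucose: 6.23 g × (854 mL / 500 mL) = 10.641 g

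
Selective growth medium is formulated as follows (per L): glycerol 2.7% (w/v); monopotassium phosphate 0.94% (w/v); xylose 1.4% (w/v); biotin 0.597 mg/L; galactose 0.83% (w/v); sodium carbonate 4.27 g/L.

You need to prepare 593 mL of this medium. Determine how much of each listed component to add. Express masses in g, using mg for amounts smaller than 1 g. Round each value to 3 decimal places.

Target volume = 593 mL = 0.593 L.
glycerol: 2.7% w/v = 27 g/L → 27 × 0.593 L = 16.011 g
monopotassium phosphate: 0.94 g per 100 mL × 593 mL ÷ 100 = 5.574 g
xylose: 1.4 g per 100 mL × 593 mL ÷ 100 = 8.302 g
biotin: 0.597 mg/L × 0.593 L = 0.354 mg
galactose: 0.83 g per 100 mL × 593 mL ÷ 100 = 4.922 g
sodium carbonate: 4.27 g/L × 0.593 L = 2.532 g

glycerol 16.011 g; monopotassium phosphate 5.574 g; xylose 8.302 g; biotin 0.354 mg; galactose 4.922 g; sodium carbonate 2.532 g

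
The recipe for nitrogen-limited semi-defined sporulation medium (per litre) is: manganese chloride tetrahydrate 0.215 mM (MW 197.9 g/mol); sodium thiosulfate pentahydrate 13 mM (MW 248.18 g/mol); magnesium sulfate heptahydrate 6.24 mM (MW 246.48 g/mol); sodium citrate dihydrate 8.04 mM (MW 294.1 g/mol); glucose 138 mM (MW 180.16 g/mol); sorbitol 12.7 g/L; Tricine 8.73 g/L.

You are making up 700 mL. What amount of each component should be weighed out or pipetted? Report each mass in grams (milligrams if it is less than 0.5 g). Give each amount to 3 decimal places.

Target volume = 700 mL = 0.7 L.
manganese chloride tetrahydrate: 0.215 mmol/L × 197.9 mg/mmol × 0.7 L = 29.784 mg
sodium thiosulfate pentahydrate: 13 mmol/L × 248.18 g/mol × 0.7 L ÷ 1000 = 2.258 g
magnesium sulfate heptahydrate: 6.24 mmol/L × 246.48 g/mol × 0.7 L ÷ 1000 = 1.077 g
sodium citrate dihydrate: 8.04 mmol/L × 294.1 g/mol × 0.7 L ÷ 1000 = 1.655 g
glucose: 138 mmol/L × 180.16 g/mol × 0.7 L ÷ 1000 = 17.403 g
sorbitol: 12.7 g/L × 0.7 L = 8.890 g
Tricine: 8.73 g/L × 0.7 L = 6.111 g

manganese chloride tetrahydrate 29.784 mg; sodium thiosulfate pentahydrate 2.258 g; magnesium sulfate heptahydrate 1.077 g; sodium citrate dihydrate 1.655 g; glucose 17.403 g; sorbitol 8.890 g; Tricine 6.111 g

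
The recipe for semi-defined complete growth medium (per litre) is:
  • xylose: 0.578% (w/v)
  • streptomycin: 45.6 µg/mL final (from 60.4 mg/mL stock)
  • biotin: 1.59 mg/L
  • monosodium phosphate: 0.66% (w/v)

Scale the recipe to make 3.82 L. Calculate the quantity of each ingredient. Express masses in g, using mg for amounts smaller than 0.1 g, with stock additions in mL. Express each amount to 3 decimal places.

xylose 22.080 g; streptomycin 2.884 mL; biotin 6.074 mg; monosodium phosphate 25.212 g

Scale factor relative to 1 L: 3.82.
xylose: 0.578 g per 100 mL × 3820 mL ÷ 100 = 22.080 g
streptomycin: C1V1 = C2V2 → 45.6 µg/mL × 3820 mL ÷ 60400 µg/mL = 2.884 mL
biotin: 1.59 mg/L × 3.82 L = 6.074 mg
monosodium phosphate: 0.66% w/v = 6.6 g/L → 6.6 × 3.82 L = 25.212 g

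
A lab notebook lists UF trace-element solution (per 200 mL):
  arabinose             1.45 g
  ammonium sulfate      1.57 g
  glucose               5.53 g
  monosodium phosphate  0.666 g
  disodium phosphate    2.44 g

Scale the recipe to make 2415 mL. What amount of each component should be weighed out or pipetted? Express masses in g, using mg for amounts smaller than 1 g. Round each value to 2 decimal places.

arabinose 17.51 g; ammonium sulfate 18.96 g; glucose 66.77 g; monosodium phosphate 8.04 g; disodium phosphate 29.46 g

Scale factor = 2415 mL / 200 mL = 12.075.
arabinose: 1.45 g × (2415 mL / 200 mL) = 17.51 g
ammonium sulfate: 1.57 g × (2415 mL / 200 mL) = 18.96 g
glucose: 5.53 g × (2415 mL / 200 mL) = 66.77 g
monosodium phosphate: 0.666 g × (2415 mL / 200 mL) = 8.04 g
disodium phosphate: 2.44 g × (2415 mL / 200 mL) = 29.46 g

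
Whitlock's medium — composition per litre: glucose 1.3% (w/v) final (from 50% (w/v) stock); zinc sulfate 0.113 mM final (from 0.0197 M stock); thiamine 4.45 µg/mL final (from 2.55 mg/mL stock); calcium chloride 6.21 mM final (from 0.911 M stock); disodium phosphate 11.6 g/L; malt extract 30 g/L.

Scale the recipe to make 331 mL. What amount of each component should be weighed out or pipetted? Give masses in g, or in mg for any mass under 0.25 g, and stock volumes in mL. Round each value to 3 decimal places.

Working volume: 331 mL = 0.331 L.
glucose: C1V1 = C2V2 → 1.3% ÷ 50% × 331 mL = 8.606 mL
zinc sulfate: C1V1 = C2V2 → 0.113 mM × 331 mL ÷ 19.7 mM = 1.899 mL
thiamine: C1V1 = C2V2 → 4.45 µg/mL × 331 mL ÷ 2550 µg/mL = 0.578 mL
calcium chloride: dilute stock: 6.21 mM × 331 mL ÷ 911 mM = 2.256 mL
disodium phosphate: 11.6 g/L × 0.331 L = 3.840 g
malt extract: 30 g/L × 0.331 L = 9.930 g

glucose 8.606 mL; zinc sulfate 1.899 mL; thiamine 0.578 mL; calcium chloride 2.256 mL; disodium phosphate 3.840 g; malt extract 9.930 g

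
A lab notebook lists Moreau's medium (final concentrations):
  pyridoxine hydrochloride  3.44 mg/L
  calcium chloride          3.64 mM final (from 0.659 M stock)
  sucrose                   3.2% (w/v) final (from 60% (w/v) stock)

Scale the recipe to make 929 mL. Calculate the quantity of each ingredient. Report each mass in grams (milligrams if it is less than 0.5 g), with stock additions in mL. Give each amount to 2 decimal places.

Working volume: 929 mL = 0.929 L.
pyridoxine hydrochloride: 3.44 mg/L × 0.929 L = 3.20 mg
calcium chloride: dilute stock: 3.64 mM × 929 mL ÷ 659 mM = 5.13 mL
sucrose: V = C2·V2/C1 = 3.2% ÷ 60% × 929 mL = 49.55 mL

pyridoxine hydrochloride 3.20 mg; calcium chloride 5.13 mL; sucrose 49.55 mL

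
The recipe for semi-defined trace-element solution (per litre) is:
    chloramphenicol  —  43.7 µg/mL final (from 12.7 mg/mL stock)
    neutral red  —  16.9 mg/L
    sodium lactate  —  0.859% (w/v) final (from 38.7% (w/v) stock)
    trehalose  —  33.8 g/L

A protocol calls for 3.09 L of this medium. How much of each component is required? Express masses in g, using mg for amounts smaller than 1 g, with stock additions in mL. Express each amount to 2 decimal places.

Working volume: 3.09 L.
chloramphenicol: C1V1 = C2V2 → 43.7 µg/mL × 3090 mL ÷ 12700 µg/mL = 10.63 mL
neutral red: 16.9 mg/L × 3.09 L = 52.22 mg
sodium lactate: C1V1 = C2V2 → 0.859% ÷ 38.7% × 3090 mL = 68.59 mL
trehalose: 33.8 g/L × 3.09 L = 104.44 g

chloramphenicol 10.63 mL; neutral red 52.22 mg; sodium lactate 68.59 mL; trehalose 104.44 g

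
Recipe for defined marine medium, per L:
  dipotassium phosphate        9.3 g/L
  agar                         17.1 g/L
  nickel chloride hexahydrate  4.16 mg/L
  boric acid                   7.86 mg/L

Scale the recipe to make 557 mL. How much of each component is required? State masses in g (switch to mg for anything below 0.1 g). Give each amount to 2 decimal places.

dipotassium phosphate 5.18 g; agar 9.52 g; nickel chloride hexahydrate 2.32 mg; boric acid 4.38 mg

Target volume = 557 mL = 0.557 L.
dipotassium phosphate: 9.3 g/L × 0.557 L = 5.18 g
agar: 17.1 g/L × 0.557 L = 9.52 g
nickel chloride hexahydrate: 4.16 mg/L × 0.557 L = 2.32 mg
boric acid: 7.86 mg/L × 0.557 L = 4.38 mg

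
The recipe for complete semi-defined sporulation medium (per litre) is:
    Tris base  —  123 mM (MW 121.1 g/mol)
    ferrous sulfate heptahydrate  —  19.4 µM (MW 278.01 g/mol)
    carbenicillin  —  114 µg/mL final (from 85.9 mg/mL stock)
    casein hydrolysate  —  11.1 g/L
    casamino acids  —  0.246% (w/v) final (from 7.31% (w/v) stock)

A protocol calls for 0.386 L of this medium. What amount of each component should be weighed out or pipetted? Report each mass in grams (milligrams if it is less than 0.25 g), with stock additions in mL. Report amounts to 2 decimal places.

Tris base 5.75 g; ferrous sulfate heptahydrate 2.08 mg; carbenicillin 0.51 mL; casein hydrolysate 4.28 g; casamino acids 12.99 mL

Scale factor relative to 1 L: 0.386.
Tris base: 123 mmol/L × 121.1 g/mol × 0.386 L ÷ 1000 = 5.75 g
ferrous sulfate heptahydrate: 19.4 µmol/L × 278.01 g/mol × 0.386 L ÷ 1000 = 2.08 mg
carbenicillin: V = C2·V2/C1 = 114 µg/mL × 386 mL ÷ 85900 µg/mL = 0.51 mL
casein hydrolysate: 11.1 g/L × 0.386 L = 4.28 g
casamino acids: C1V1 = C2V2 → 0.246% ÷ 7.31% × 386 mL = 12.99 mL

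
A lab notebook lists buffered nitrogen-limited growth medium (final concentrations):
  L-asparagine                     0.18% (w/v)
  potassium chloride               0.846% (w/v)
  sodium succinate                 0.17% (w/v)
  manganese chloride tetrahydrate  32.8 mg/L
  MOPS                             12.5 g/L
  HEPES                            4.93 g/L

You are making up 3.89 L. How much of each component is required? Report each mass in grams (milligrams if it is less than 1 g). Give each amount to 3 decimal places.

Working volume: 3.89 L.
L-asparagine: 0.18 g per 100 mL × 3890 mL ÷ 100 = 7.002 g
potassium chloride: 0.846 g per 100 mL × 3890 mL ÷ 100 = 32.909 g
sodium succinate: 0.17 g per 100 mL × 3890 mL ÷ 100 = 6.613 g
manganese chloride tetrahydrate: 32.8 mg/L × 3.89 L = 127.592 mg
MOPS: 12.5 g/L × 3.89 L = 48.625 g
HEPES: 4.93 g/L × 3.89 L = 19.178 g

L-asparagine 7.002 g; potassium chloride 32.909 g; sodium succinate 6.613 g; manganese chloride tetrahydrate 127.592 mg; MOPS 48.625 g; HEPES 19.178 g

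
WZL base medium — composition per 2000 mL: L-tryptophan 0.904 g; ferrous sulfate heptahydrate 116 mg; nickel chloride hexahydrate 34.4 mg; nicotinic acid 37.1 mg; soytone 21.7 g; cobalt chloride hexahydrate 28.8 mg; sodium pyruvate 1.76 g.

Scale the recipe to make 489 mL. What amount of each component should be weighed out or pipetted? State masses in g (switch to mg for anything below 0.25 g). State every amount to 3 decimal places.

Ratio of target to recipe volume: 489 / 2000 = 0.2445.
L-tryptophan: 0.904 g × (489 mL / 2000 mL) = 0.221028 g = 221.028 mg
ferrous sulfate heptahydrate: 116 mg × (489 mL / 2000 mL) = 28.362 mg
nickel chloride hexahydrate: 34.4 mg × (489 mL / 2000 mL) = 8.411 mg
nicotinic acid: 37.1 mg × (489 mL / 2000 mL) = 9.071 mg
soytone: 21.7 g × (489 mL / 2000 mL) = 5.306 g
cobalt chloride hexahydrate: 28.8 mg × (489 mL / 2000 mL) = 7.042 mg
sodium pyruvate: 1.76 g × (489 mL / 2000 mL) = 0.430 g

L-tryptophan 221.028 mg; ferrous sulfate heptahydrate 28.362 mg; nickel chloride hexahydrate 8.411 mg; nicotinic acid 9.071 mg; soytone 5.306 g; cobalt chloride hexahydrate 7.042 mg; sodium pyruvate 0.430 g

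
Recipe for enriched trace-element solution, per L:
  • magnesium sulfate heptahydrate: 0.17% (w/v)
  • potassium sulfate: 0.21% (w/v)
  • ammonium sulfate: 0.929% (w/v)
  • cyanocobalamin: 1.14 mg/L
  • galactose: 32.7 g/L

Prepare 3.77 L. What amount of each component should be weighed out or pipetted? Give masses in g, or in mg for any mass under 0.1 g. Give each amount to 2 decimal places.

Working volume: 3.77 L.
magnesium sulfate heptahydrate: 0.17 g per 100 mL × 3770 mL ÷ 100 = 6.41 g
potassium sulfate: 0.21% w/v = 2.1 g/L → 2.1 × 3.77 L = 7.92 g
ammonium sulfate: 0.929 g per 100 mL × 3770 mL ÷ 100 = 35.02 g
cyanocobalamin: 1.14 mg/L × 3.77 L = 4.30 mg
galactose: 32.7 g/L × 3.77 L = 123.28 g

magnesium sulfate heptahydrate 6.41 g; potassium sulfate 7.92 g; ammonium sulfate 35.02 g; cyanocobalamin 4.30 mg; galactose 123.28 g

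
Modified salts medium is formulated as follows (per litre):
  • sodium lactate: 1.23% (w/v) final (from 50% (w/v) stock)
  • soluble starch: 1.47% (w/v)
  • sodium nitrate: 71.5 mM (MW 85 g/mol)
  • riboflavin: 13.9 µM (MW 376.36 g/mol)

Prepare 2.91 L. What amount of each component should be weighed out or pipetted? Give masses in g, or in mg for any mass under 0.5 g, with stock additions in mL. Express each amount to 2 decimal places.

Scale factor relative to 1 L: 2.91.
sodium lactate: V = C2·V2/C1 = 1.23% ÷ 50% × 2910 mL = 71.59 mL
soluble starch: 1.47% w/v = 14.7 g/L → 14.7 × 2.91 L = 42.78 g
sodium nitrate: 71.5 mmol/L × 85 g/mol × 2.91 L ÷ 1000 = 17.69 g
riboflavin: 13.9 µmol/L × 376.36 g/mol × 2.91 L ÷ 1000 = 15.22 mg

sodium lactate 71.59 mL; soluble starch 42.78 g; sodium nitrate 17.69 g; riboflavin 15.22 mg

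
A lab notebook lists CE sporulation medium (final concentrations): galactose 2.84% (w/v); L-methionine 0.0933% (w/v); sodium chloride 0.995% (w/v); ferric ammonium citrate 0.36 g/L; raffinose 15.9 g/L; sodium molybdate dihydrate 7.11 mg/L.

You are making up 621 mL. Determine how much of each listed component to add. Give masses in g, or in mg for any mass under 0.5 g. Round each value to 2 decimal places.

galactose 17.64 g; L-methionine 0.58 g; sodium chloride 6.18 g; ferric ammonium citrate 223.56 mg; raffinose 9.87 g; sodium molybdate dihydrate 4.42 mg

Target volume = 621 mL = 0.621 L.
galactose: 2.84% w/v = 28.4 g/L → 28.4 × 0.621 L = 17.64 g
L-methionine: 0.0933 g per 100 mL × 621 mL ÷ 100 = 0.58 g
sodium chloride: 0.995% w/v = 9.95 g/L → 9.95 × 0.621 L = 6.18 g
ferric ammonium citrate: 0.36 g/L × 0.621 L = 0.22356 g = 223.56 mg
raffinose: 15.9 g/L × 0.621 L = 9.87 g
sodium molybdate dihydrate: 7.11 mg/L × 0.621 L = 4.42 mg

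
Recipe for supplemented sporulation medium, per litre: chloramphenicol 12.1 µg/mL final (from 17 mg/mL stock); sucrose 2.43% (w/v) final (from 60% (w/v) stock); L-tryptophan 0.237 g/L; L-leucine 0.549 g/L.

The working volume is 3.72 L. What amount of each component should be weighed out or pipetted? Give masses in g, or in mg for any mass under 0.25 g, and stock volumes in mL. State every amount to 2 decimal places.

Scale factor relative to 1 L: 3.72.
chloramphenicol: C1V1 = C2V2 → 12.1 µg/mL × 3720 mL ÷ 17000 µg/mL = 2.65 mL
sucrose: V = C2·V2/C1 = 2.43% ÷ 60% × 3720 mL = 150.66 mL
L-tryptophan: 0.237 g/L × 3.72 L = 0.88 g
L-leucine: 0.549 g/L × 3.72 L = 2.04 g

chloramphenicol 2.65 mL; sucrose 150.66 mL; L-tryptophan 0.88 g; L-leucine 2.04 g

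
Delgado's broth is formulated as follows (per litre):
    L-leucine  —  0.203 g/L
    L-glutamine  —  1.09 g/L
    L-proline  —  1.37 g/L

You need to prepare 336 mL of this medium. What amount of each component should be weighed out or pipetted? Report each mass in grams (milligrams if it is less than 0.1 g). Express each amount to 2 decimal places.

Target volume = 336 mL = 0.336 L.
L-leucine: 0.203 g/L × 0.336 L = 0.068208 g = 68.21 mg
L-glutamine: 1.09 g/L × 0.336 L = 0.37 g
L-proline: 1.37 g/L × 0.336 L = 0.46 g

L-leucine 68.21 mg; L-glutamine 0.37 g; L-proline 0.46 g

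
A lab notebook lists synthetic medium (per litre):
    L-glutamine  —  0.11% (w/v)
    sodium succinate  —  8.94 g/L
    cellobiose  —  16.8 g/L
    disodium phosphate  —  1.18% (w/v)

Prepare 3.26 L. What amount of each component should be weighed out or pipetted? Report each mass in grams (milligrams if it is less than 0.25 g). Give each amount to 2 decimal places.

Scale factor relative to 1 L: 3.26.
L-glutamine: 0.11% w/v = 1.1 g/L → 1.1 × 3.26 L = 3.59 g
sodium succinate: 8.94 g/L × 3.26 L = 29.14 g
cellobiose: 16.8 g/L × 3.26 L = 54.77 g
disodium phosphate: 1.18% w/v = 11.8 g/L → 11.8 × 3.26 L = 38.47 g

L-glutamine 3.59 g; sodium succinate 29.14 g; cellobiose 54.77 g; disodium phosphate 38.47 g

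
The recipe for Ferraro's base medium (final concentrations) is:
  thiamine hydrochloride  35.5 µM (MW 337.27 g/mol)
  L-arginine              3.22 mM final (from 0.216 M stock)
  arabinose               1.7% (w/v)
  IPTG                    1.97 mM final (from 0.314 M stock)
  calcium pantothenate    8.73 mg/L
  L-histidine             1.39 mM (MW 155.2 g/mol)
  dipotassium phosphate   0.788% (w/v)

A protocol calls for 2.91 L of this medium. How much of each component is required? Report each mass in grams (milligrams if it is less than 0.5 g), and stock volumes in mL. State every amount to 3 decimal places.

Scale factor relative to 1 L: 2.91.
thiamine hydrochloride: 35.5 µmol/L × 337.27 g/mol × 2.91 L ÷ 1000 = 34.842 mg
L-arginine: dilute stock: 3.22 mM × 2910 mL ÷ 216 mM = 43.381 mL
arabinose: 1.7 g per 100 mL × 2910 mL ÷ 100 = 49.470 g
IPTG: dilute stock: 1.97 mM × 2910 mL ÷ 314 mM = 18.257 mL
calcium pantothenate: 8.73 mg/L × 2.91 L = 25.404 mg
L-histidine: 1.39 mmol/L × 155.2 g/mol × 2.91 L ÷ 1000 = 0.628 g
dipotassium phosphate: 0.788% w/v = 7.88 g/L → 7.88 × 2.91 L = 22.931 g

thiamine hydrochloride 34.842 mg; L-arginine 43.381 mL; arabinose 49.470 g; IPTG 18.257 mL; calcium pantothenate 25.404 mg; L-histidine 0.628 g; dipotassium phosphate 22.931 g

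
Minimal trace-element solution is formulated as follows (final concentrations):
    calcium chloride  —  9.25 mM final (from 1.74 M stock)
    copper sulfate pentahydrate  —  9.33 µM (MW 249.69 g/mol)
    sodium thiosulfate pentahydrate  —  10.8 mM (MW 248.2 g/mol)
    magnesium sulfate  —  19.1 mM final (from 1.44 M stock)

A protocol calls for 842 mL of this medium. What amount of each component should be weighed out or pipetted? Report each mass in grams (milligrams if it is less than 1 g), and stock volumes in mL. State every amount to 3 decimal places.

Scale factor relative to 1 L: 0.842.
calcium chloride: dilute stock: 9.25 mM × 842 mL ÷ 1740 mM = 4.476 mL
copper sulfate pentahydrate: 9.33 µmol/L × 249.69 g/mol × 0.842 L ÷ 1000 = 1.962 mg
sodium thiosulfate pentahydrate: 10.8 mmol/L × 248.2 g/mol × 0.842 L ÷ 1000 = 2.257 g
magnesium sulfate: V = C2·V2/C1 = 19.1 mM × 842 mL ÷ 1440 mM = 11.168 mL

calcium chloride 4.476 mL; copper sulfate pentahydrate 1.962 mg; sodium thiosulfate pentahydrate 2.257 g; magnesium sulfate 11.168 mL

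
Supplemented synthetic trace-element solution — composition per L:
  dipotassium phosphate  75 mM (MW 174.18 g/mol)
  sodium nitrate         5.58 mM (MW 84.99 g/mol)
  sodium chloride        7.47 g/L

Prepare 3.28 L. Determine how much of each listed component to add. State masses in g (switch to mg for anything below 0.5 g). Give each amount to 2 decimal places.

dipotassium phosphate 42.85 g; sodium nitrate 1.56 g; sodium chloride 24.50 g

Scale factor relative to 1 L: 3.28.
dipotassium phosphate: 75 mmol/L × 174.18 g/mol × 3.28 L ÷ 1000 = 42.85 g
sodium nitrate: 5.58 mmol/L × 84.99 g/mol × 3.28 L ÷ 1000 = 1.56 g
sodium chloride: 7.47 g/L × 3.28 L = 24.50 g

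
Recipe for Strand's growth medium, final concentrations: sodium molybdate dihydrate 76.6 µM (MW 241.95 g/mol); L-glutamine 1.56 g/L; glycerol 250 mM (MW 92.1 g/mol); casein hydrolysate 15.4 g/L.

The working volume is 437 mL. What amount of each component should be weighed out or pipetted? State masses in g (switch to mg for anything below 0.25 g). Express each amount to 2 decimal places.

sodium molybdate dihydrate 8.10 mg; L-glutamine 0.68 g; glycerol 10.06 g; casein hydrolysate 6.73 g

Working volume: 437 mL = 0.437 L.
sodium molybdate dihydrate: 76.6 µmol/L × 241.95 g/mol × 0.437 L ÷ 1000 = 8.10 mg
L-glutamine: 1.56 g/L × 0.437 L = 0.68 g
glycerol: 250 mmol/L × 92.1 g/mol × 0.437 L ÷ 1000 = 10.06 g
casein hydrolysate: 15.4 g/L × 0.437 L = 6.73 g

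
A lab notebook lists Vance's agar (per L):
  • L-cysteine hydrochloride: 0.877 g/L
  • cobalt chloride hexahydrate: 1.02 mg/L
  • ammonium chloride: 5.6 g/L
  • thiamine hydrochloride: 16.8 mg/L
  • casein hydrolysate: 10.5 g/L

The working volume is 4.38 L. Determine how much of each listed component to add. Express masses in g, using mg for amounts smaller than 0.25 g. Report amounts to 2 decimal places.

Scale factor relative to 1 L: 4.38.
L-cysteine hydrochloride: 0.877 g/L × 4.38 L = 3.84 g
cobalt chloride hexahydrate: 1.02 mg/L × 4.38 L = 4.47 mg
ammonium chloride: 5.6 g/L × 4.38 L = 24.53 g
thiamine hydrochloride: 16.8 mg/L × 4.38 L = 73.58 mg
casein hydrolysate: 10.5 g/L × 4.38 L = 45.99 g

L-cysteine hydrochloride 3.84 g; cobalt chloride hexahydrate 4.47 mg; ammonium chloride 24.53 g; thiamine hydrochloride 73.58 mg; casein hydrolysate 45.99 g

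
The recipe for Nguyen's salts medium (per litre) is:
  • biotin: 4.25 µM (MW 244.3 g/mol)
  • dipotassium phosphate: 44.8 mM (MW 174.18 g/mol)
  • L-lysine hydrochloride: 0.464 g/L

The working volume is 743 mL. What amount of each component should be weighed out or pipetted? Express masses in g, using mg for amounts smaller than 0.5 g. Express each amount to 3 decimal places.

Scale factor relative to 1 L: 0.743.
biotin: 4.25 µmol/L × 244.3 g/mol × 0.743 L ÷ 1000 = 0.771 mg
dipotassium phosphate: 44.8 mmol/L × 174.18 g/mol × 0.743 L ÷ 1000 = 5.798 g
L-lysine hydrochloride: 0.464 g/L × 0.743 L = 0.344752 g = 344.752 mg

biotin 0.771 mg; dipotassium phosphate 5.798 g; L-lysine hydrochloride 344.752 mg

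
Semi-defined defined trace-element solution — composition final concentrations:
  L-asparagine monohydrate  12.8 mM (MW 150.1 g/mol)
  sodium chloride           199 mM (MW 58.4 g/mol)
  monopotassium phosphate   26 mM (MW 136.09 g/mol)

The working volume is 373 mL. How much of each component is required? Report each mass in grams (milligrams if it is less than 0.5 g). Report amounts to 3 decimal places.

L-asparagine monohydrate 0.717 g; sodium chloride 4.335 g; monopotassium phosphate 1.320 g

Working volume: 373 mL = 0.373 L.
L-asparagine monohydrate: 12.8 mmol/L × 150.1 g/mol × 0.373 L ÷ 1000 = 0.717 g
sodium chloride: 199 mmol/L × 58.4 g/mol × 0.373 L ÷ 1000 = 4.335 g
monopotassium phosphate: 26 mmol/L × 136.09 g/mol × 0.373 L ÷ 1000 = 1.320 g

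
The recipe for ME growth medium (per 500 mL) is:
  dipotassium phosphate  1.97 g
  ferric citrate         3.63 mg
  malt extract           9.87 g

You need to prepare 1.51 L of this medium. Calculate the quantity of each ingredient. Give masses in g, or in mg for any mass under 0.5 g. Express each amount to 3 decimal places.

Ratio of target to recipe volume: 1510 / 500 = 3.02.
dipotassium phosphate: 1.97 g × (1510 mL / 500 mL) = 5.949 g
ferric citrate: 3.63 mg × (1510 mL / 500 mL) = 10.963 mg
malt extract: 9.87 g × (1510 mL / 500 mL) = 29.807 g

dipotassium phosphate 5.949 g; ferric citrate 10.963 mg; malt extract 29.807 g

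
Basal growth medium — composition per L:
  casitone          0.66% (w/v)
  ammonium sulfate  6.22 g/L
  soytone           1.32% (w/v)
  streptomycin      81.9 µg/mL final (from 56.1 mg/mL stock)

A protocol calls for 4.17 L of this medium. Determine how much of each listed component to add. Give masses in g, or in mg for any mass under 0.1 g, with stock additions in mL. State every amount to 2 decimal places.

Scale factor relative to 1 L: 4.17.
casitone: 0.66% w/v = 6.6 g/L → 6.6 × 4.17 L = 27.52 g
ammonium sulfate: 6.22 g/L × 4.17 L = 25.94 g
soytone: 1.32 g per 100 mL × 4170 mL ÷ 100 = 55.04 g
streptomycin: dilute stock: 81.9 µg/mL × 4170 mL ÷ 56100 µg/mL = 6.09 mL

casitone 27.52 g; ammonium sulfate 25.94 g; soytone 55.04 g; streptomycin 6.09 mL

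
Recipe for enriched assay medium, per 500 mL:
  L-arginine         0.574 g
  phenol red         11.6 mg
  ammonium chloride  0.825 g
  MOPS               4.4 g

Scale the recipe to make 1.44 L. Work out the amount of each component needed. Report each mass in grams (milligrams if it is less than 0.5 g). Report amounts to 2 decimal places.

Ratio of target to recipe volume: 1440 / 500 = 2.88.
L-arginine: 0.574 g × (1440 mL / 500 mL) = 1.65 g
phenol red: 11.6 mg × (1440 mL / 500 mL) = 33.41 mg
ammonium chloride: 0.825 g × (1440 mL / 500 mL) = 2.38 g
MOPS: 4.4 g × (1440 mL / 500 mL) = 12.67 g

L-arginine 1.65 g; phenol red 33.41 mg; ammonium chloride 2.38 g; MOPS 12.67 g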